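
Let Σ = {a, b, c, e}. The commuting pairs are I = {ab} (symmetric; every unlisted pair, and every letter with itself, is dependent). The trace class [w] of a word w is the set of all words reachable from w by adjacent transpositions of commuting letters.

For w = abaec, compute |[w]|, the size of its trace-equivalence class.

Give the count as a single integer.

drop 0:a onto floor
drop 1:b onto floor
drop 2:a onto {0:a}
drop 3:e onto {1:b, 2:a}
drop 4:c onto {3:e}
ground layer = {0:a, 1:b}
drop-orders for the pieces not yet dropped (sum over which currently-grounded one goes next):
  1 to go: {4} 1
  2 to go: {3,4} 1
  3 to go: {1,3,4} 1  {2,3,4} 1
  if 0:a drops first: 2 orders
  if 1:b drops first: 1 orders
heap linearizations: 3

3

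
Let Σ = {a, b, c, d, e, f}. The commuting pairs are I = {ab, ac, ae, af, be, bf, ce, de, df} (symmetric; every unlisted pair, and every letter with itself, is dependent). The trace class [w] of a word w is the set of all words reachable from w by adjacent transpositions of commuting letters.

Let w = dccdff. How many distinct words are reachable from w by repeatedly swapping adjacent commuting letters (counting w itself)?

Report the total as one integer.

3

piece 0:d — minimal
piece 1:c rests on {0:d}
piece 2:c rests on {1:c}
piece 3:d rests on {2:c}
piece 4:f rests on {2:c}
piece 5:f rests on {4:f}
minimal pieces: {0:d}
ways to finish when only these pieces remain (= sum over removing one remaining piece with nothing left below it):
  1 left: {3}→1  {5}→1
  2 left: {3,5}→2  {4,5}→1
  3 left: {3,4,5}→3
  4 left: {2,3,4,5}→3
  placing 0:d first → 3 extensions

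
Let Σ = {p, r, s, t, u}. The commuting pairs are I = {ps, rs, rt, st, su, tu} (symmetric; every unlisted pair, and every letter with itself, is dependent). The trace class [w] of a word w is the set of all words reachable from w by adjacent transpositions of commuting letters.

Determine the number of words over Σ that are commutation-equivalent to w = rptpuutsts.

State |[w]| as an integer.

#0=r has no predecessor
#1=p depends on [0:r]
#2=t depends on [1:p]
#3=p depends on [2:t]
#4=u depends on [3:p]
#5=u depends on [4:u]
#6=t depends on [3:p]
#7=s has no predecessor
#8=t depends on [6:t]
#9=s depends on [7:s]
sources: [0:r, 7:s]
N(rest) = Σ N(rest − s) over sources s of rest; N(one piece) = 1:
  size 1 → [5]=1  [8]=1  [9]=1
  size 2 → [4,5]=1  [5,8]=2  [5,9]=2  [6,8]=1  [7,9]=1  [8,9]=2
  size 3 → [4,5,8]=3  [4,5,9]=3  [5,6,8]=3  [5,7,9]=3  [5,8,9]=6  [6,8,9]=3  [7,8,9]=3
  size 4 → [4,5,6,8]=6  [4,5,7,9]=6  [4,5,8,9]=12  [5,6,8,9]=12  [5,7,8,9]=12  [6,7,8,9]=6
  size 5 → [3,4,5,6,8]=6  [4,5,6,8,9]=30  [4,5,7,8,9]=30  [5,6,7,8,9]=30
  size 6 → [2,3,4,5,6,8]=6  [3,4,5,6,8,9]=36  [4,5,6,7,8,9]=90
  size 7 → [1,2,3,4,5,6,8]=6  [2,3,4,5,6,8,9]=42  [3,4,5,6,7,8,9]=126
  size 8 → [0,1,2,3,4,5,6,8]=6  [1,2,3,4,5,6,8,9]=48  [2,3,4,5,6,7,8,9]=168
  first=0(r) contributes 216
  first=7(s) contributes 54
|[w]| = 270

270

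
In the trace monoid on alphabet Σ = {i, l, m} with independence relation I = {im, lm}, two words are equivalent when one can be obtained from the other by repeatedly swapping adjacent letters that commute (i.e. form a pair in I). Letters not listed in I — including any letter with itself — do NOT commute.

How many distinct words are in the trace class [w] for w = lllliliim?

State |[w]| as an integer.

#0=l has no predecessor
#1=l depends on [0:l]
#2=l depends on [1:l]
#3=l depends on [2:l]
#4=i depends on [3:l]
#5=l depends on [4:i]
#6=i depends on [5:l]
#7=i depends on [6:i]
#8=m has no predecessor
sources: [0:l, 8:m]
N(rest) = Σ N(rest − s) over sources s of rest; N(one piece) = 1:
  size 1 → [7]=1  [8]=1
  size 2 → [6,7]=1  [7,8]=2
  size 3 → [5,6,7]=1  [6,7,8]=3
  size 4 → [4,5,6,7]=1  [5,6,7,8]=4
  size 5 → [3,4,5,6,7]=1  [4,5,6,7,8]=5
  size 6 → [2,3,4,5,6,7]=1  [3,4,5,6,7,8]=6
  size 7 → [1,2,3,4,5,6,7]=1  [2,3,4,5,6,7,8]=7
  first=0(l) contributes 8
  first=8(m) contributes 1
|[w]| = 9

9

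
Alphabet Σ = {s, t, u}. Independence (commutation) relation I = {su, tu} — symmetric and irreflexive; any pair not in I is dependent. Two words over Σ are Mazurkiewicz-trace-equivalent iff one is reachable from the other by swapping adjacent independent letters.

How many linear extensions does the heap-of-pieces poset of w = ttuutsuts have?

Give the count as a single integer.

84

0(t) covers ∅
1(t) covers 0:t
2(u) covers ∅
3(u) covers 2:u
4(t) covers 1:t
5(s) covers 4:t
6(u) covers 3:u
7(t) covers 5:s
8(s) covers 7:t
floor of heap: 0:t, 2:u
completions by unplaced set U, small U first (add the entries for U minus each lowest piece of U):
  |U|=1: {6}:1  {8}:1
  |U|=2: {3,6}:1  {6,8}:2  {7,8}:1
  |U|=3: {2,3,6}:1  {3,6,8}:3  {5,7,8}:1  {6,7,8}:3
  |U|=4: {2,3,6,8}:4  {3,6,7,8}:6  {4,5,7,8}:1  {5,6,7,8}:4
  |U|=5: {1,4,5,7,8}:1  {2,3,6,7,8}:10  {3,5,6,7,8}:10  {4,5,6,7,8}:5
  |U|=6: {0,1,4,5,7,8}:1  {1,4,5,6,7,8}:6  {2,3,5,6,7,8}:20  {3,4,5,6,7,8}:15
  |U|=7: {0,1,4,5,6,7,8}:7  {1,3,4,5,6,7,8}:21  {2,3,4,5,6,7,8}:35
  start at 0(t): 56
  start at 2(u): 28
sum over floor = 84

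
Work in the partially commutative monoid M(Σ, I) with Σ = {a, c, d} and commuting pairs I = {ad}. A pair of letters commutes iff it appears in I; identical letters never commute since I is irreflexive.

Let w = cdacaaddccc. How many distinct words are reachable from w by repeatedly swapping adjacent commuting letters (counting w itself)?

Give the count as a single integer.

12

drop 0:c onto floor
drop 1:d onto {0:c}
drop 2:a onto {0:c}
drop 3:c onto {1:d, 2:a}
drop 4:a onto {3:c}
drop 5:a onto {4:a}
drop 6:d onto {3:c}
drop 7:d onto {6:d}
drop 8:c onto {5:a, 7:d}
drop 9:c onto {8:c}
drop 10:c onto {9:c}
ground layer = {0:c}
drop-orders for the pieces not yet dropped (sum over which currently-grounded one goes next):
  1 to go: {10} 1
  2 to go: {9,10} 1
  3 to go: {8,9,10} 1
  4 to go: {5,8,9,10} 1  {7,8,9,10} 1
  5 to go: {4,5,8,9,10} 1  {5,7,8,9,10} 2  {6,7,8,9,10} 1
  6 to go: {4,5,7,8,9,10} 3  {5,6,7,8,9,10} 3
  7 to go: {4,5,6,7,8,9,10} 6
  8 to go: {3,4,5,6,7,8,9,10} 6
  9 to go: {1,3,4,5,6,7,8,9,10} 6  {2,3,4,5,6,7,8,9,10} 6
  if 0:c drops first: 12 orders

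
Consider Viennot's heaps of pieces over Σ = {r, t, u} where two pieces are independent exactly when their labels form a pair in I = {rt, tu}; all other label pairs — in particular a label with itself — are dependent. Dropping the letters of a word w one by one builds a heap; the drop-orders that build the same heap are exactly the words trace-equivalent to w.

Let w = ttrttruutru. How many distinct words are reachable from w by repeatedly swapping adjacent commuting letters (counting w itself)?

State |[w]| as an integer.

#0=t has no predecessor
#1=t depends on [0:t]
#2=r has no predecessor
#3=t depends on [1:t]
#4=t depends on [3:t]
#5=r depends on [2:r]
#6=u depends on [5:r]
#7=u depends on [6:u]
#8=t depends on [4:t]
#9=r depends on [7:u]
#10=u depends on [9:r]
sources: [0:t, 2:r]
N(rest) = Σ N(rest − s) over sources s of rest; N(one piece) = 1:
  size 1 → [8]=1  [10]=1
  size 2 → [4,8]=1  [8,10]=2  [9,10]=1
  size 3 → [3,4,8]=1  [4,8,10]=3  [7,9,10]=1  [8,9,10]=3
  size 4 → [1,3,4,8]=1  [3,4,8,10]=4  [4,8,9,10]=6  [6,7,9,10]=1  [7,8,9,10]=4
  size 5 → [0,1,3,4,8]=1  [1,3,4,8,10]=5  [3,4,8,9,10]=10  [4,7,8,9,10]=10  [5,6,7,9,10]=1  [6,7,8,9,10]=5
  size 6 → [0,1,3,4,8,10]=6  [1,3,4,8,9,10]=15  [2,5,6,7,9,10]=1  [3,4,7,8,9,10]=20  [4,6,7,8,9,10]=15  [5,6,7,8,9,10]=6
  size 7 → [0,1,3,4,8,9,10]=21  [1,3,4,7,8,9,10]=35  [2,5,6,7,8,9,10]=7  [3,4,6,7,8,9,10]=35  [4,5,6,7,8,9,10]=21
  size 8 → [0,1,3,4,7,8,9,10]=56  [1,3,4,6,7,8,9,10]=70  [2,4,5,6,7,8,9,10]=28  [3,4,5,6,7,8,9,10]=56
  size 9 → [0,1,3,4,6,7,8,9,10]=126  [1,3,4,5,6,7,8,9,10]=126  [2,3,4,5,6,7,8,9,10]=84
  first=0(t) contributes 210
  first=2(r) contributes 252
|[w]| = 462

462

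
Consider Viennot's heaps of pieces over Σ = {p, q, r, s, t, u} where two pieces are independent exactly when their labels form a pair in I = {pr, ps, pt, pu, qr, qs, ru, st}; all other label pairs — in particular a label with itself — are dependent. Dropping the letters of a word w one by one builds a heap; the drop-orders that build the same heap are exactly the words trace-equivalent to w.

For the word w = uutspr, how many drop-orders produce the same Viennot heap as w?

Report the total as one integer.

12

drop 0:u onto floor
drop 1:u onto {0:u}
drop 2:t onto {1:u}
drop 3:s onto {1:u}
drop 4:p onto floor
drop 5:r onto {2:t, 3:s}
ground layer = {0:u, 4:p}
drop-orders for the pieces not yet dropped (sum over which currently-grounded one goes next):
  1 to go: {4} 1  {5} 1
  2 to go: {2,5} 1  {3,5} 1  {4,5} 2
  3 to go: {2,3,5} 2  {2,4,5} 3  {3,4,5} 3
  4 to go: {1,2,3,5} 2  {2,3,4,5} 8
  if 0:u drops first: 10 orders
  if 4:p drops first: 2 orders
heap linearizations: 12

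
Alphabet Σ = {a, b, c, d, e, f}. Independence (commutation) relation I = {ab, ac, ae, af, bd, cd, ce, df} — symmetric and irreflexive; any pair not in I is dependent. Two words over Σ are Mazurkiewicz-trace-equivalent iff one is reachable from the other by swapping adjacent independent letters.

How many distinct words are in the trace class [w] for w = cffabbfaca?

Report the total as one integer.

drop 0:c onto floor
drop 1:f onto {0:c}
drop 2:f onto {1:f}
drop 3:a onto floor
drop 4:b onto {2:f}
drop 5:b onto {4:b}
drop 6:f onto {5:b}
drop 7:a onto {3:a}
drop 8:c onto {6:f}
drop 9:a onto {7:a}
ground layer = {0:c, 3:a}
drop-orders for the pieces not yet dropped (sum over which currently-grounded one goes next):
  1 to go: {8} 1  {9} 1
  2 to go: {6,8} 1  {7,9} 1  {8,9} 2
  3 to go: {3,7,9} 1  {5,6,8} 1  {6,8,9} 3  {7,8,9} 3
  4 to go: {3,7,8,9} 4  {4,5,6,8} 1  {5,6,8,9} 4  {6,7,8,9} 6
  5 to go: {2,4,5,6,8} 1  {3,6,7,8,9} 10  {4,5,6,8,9} 5  {5,6,7,8,9} 10
  6 to go: {1,2,4,5,6,8} 1  {2,4,5,6,8,9} 6  {3,5,6,7,8,9} 20  {4,5,6,7,8,9} 15
  7 to go: {0,1,2,4,5,6,8} 1  {1,2,4,5,6,8,9} 7  {2,4,5,6,7,8,9} 21  {3,4,5,6,7,8,9} 35
  8 to go: {0,1,2,4,5,6,8,9} 8  {1,2,4,5,6,7,8,9} 28  {2,3,4,5,6,7,8,9} 56
  if 0:c drops first: 84 orders
  if 3:a drops first: 36 orders
heap linearizations: 120

120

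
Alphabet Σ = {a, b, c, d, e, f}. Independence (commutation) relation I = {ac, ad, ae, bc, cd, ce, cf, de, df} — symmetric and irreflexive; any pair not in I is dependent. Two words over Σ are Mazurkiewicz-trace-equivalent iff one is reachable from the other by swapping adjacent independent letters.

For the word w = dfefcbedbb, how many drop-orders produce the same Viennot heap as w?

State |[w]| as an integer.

drop 0:d onto floor
drop 1:f onto floor
drop 2:e onto {1:f}
drop 3:f onto {2:e}
drop 4:c onto floor
drop 5:b onto {0:d, 3:f}
drop 6:e onto {5:b}
drop 7:d onto {5:b}
drop 8:b onto {6:e, 7:d}
drop 9:b onto {8:b}
ground layer = {0:d, 1:f, 4:c}
drop-orders for the pieces not yet dropped (sum over which currently-grounded one goes next):
  1 to go: {4} 1  {9} 1
  2 to go: {4,9} 2  {8,9} 1
  3 to go: {4,8,9} 3  {6,8,9} 1  {7,8,9} 1
  4 to go: {4,6,8,9} 4  {4,7,8,9} 4  {6,7,8,9} 2
  5 to go: {4,6,7,8,9} 10  {5,6,7,8,9} 2
  6 to go: {0,5,6,7,8,9} 2  {3,5,6,7,8,9} 2  {4,5,6,7,8,9} 12
  7 to go: {0,3,5,6,7,8,9} 4  {0,4,5,6,7,8,9} 14  {2,3,5,6,7,8,9} 2  {3,4,5,6,7,8,9} 14
  8 to go: {0,2,3,5,6,7,8,9} 6  {0,3,4,5,6,7,8,9} 32  {1,2,3,5,6,7,8,9} 2  {2,3,4,5,6,7,8,9} 16
  if 0:d drops first: 18 orders
  if 1:f drops first: 54 orders
  if 4:c drops first: 8 orders
heap linearizations: 80

80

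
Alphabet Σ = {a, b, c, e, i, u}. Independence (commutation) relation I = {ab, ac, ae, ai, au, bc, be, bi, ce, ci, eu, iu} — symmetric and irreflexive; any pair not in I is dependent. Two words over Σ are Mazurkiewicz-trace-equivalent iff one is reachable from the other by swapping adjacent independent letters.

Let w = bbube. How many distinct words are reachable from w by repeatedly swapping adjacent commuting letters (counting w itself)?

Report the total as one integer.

5

piece 0:b — minimal
piece 1:b rests on {0:b}
piece 2:u rests on {1:b}
piece 3:b rests on {2:u}
piece 4:e — minimal
minimal pieces: {0:b, 4:e}
ways to finish when only these pieces remain (= sum over removing one remaining piece with nothing left below it):
  1 left: {3}→1  {4}→1
  2 left: {2,3}→1  {3,4}→2
  3 left: {1,2,3}→1  {2,3,4}→3
  placing 0:b first → 4 extensions
  placing 4:e first → 1 extensions
total linear extensions = 5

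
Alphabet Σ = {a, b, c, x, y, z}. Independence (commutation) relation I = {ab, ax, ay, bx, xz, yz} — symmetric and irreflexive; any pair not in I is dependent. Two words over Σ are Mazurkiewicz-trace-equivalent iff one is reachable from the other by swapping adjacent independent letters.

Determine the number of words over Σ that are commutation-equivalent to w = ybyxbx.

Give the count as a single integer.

0(y) covers ∅
1(b) covers 0:y
2(y) covers 1:b
3(x) covers 2:y
4(b) covers 2:y
5(x) covers 3:x
floor of heap: 0:y
completions by unplaced set U, small U first (add the entries for U minus each lowest piece of U):
  |U|=1: {4}:1  {5}:1
  |U|=2: {3,5}:1  {4,5}:2
  |U|=3: {3,4,5}:3
  |U|=4: {2,3,4,5}:3
  start at 0(y): 3

3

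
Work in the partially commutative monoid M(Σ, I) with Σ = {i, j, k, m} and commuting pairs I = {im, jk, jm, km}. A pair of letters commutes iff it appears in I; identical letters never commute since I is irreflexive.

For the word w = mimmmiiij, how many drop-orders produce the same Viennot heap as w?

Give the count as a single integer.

piece 0:m — minimal
piece 1:i — minimal
piece 2:m rests on {0:m}
piece 3:m rests on {2:m}
piece 4:m rests on {3:m}
piece 5:i rests on {1:i}
piece 6:i rests on {5:i}
piece 7:i rests on {6:i}
piece 8:j rests on {7:i}
minimal pieces: {0:m, 1:i}
ways to finish when only these pieces remain (= sum over removing one remaining piece with nothing left below it):
  1 left: {4}→1  {8}→1
  2 left: {3,4}→1  {4,8}→2  {7,8}→1
  3 left: {2,3,4}→1  {3,4,8}→3  {4,7,8}→3  {6,7,8}→1
  4 left: {0,2,3,4}→1  {2,3,4,8}→4  {3,4,7,8}→6  {4,6,7,8}→4  {5,6,7,8}→1
  5 left: {0,2,3,4,8}→5  {1,5,6,7,8}→1  {2,3,4,7,8}→10  {3,4,6,7,8}→10  {4,5,6,7,8}→5
  6 left: {0,2,3,4,7,8}→15  {1,4,5,6,7,8}→6  {2,3,4,6,7,8}→20  {3,4,5,6,7,8}→15
  7 left: {0,2,3,4,6,7,8}→35  {1,3,4,5,6,7,8}→21  {2,3,4,5,6,7,8}→35
  placing 0:m first → 56 extensions
  placing 1:i first → 70 extensions
total linear extensions = 126

126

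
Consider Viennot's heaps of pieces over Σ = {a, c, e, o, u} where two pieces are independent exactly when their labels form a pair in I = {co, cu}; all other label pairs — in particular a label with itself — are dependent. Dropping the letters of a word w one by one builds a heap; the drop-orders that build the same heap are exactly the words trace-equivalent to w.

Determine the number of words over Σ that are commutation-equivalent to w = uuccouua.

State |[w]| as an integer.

21

drop 0:u onto floor
drop 1:u onto {0:u}
drop 2:c onto floor
drop 3:c onto {2:c}
drop 4:o onto {1:u}
drop 5:u onto {4:o}
drop 6:u onto {5:u}
drop 7:a onto {3:c, 6:u}
ground layer = {0:u, 2:c}
drop-orders for the pieces not yet dropped (sum over which currently-grounded one goes next):
  1 to go: {7} 1
  2 to go: {3,7} 1  {6,7} 1
  3 to go: {2,3,7} 1  {3,6,7} 2  {5,6,7} 1
  4 to go: {2,3,6,7} 3  {3,5,6,7} 3  {4,5,6,7} 1
  5 to go: {1,4,5,6,7} 1  {2,3,5,6,7} 6  {3,4,5,6,7} 4
  6 to go: {0,1,4,5,6,7} 1  {1,3,4,5,6,7} 5  {2,3,4,5,6,7} 10
  if 0:u drops first: 15 orders
  if 2:c drops first: 6 orders
heap linearizations: 21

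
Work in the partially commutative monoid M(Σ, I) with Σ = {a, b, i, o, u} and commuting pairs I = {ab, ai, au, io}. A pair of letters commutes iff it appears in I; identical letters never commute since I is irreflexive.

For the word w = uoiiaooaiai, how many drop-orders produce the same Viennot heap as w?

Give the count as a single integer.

210

0(u) covers ∅
1(o) covers 0:u
2(i) covers 0:u
3(i) covers 2:i
4(a) covers 1:o
5(o) covers 4:a
6(o) covers 5:o
7(a) covers 6:o
8(i) covers 3:i
9(a) covers 7:a
10(i) covers 8:i
floor of heap: 0:u
completions by unplaced set U, small U first (add the entries for U minus each lowest piece of U):
  |U|=1: {9}:1  {10}:1
  |U|=2: {7,9}:1  {8,10}:1  {9,10}:2
  |U|=3: {3,8,10}:1  {6,7,9}:1  {7,9,10}:3  {8,9,10}:3
  |U|=4: {2,3,8,10}:1  {3,8,9,10}:4  {5,6,7,9}:1  {6,7,9,10}:4  {7,8,9,10}:6
  |U|=5: {2,3,8,9,10}:5  {3,7,8,9,10}:10  {4,5,6,7,9}:1  {5,6,7,9,10}:5  {6,7,8,9,10}:10
  |U|=6: {1,4,5,6,7,9}:1  {2,3,7,8,9,10}:15  {3,6,7,8,9,10}:20  {4,5,6,7,9,10}:6  {5,6,7,8,9,10}:15
  |U|=7: {1,4,5,6,7,9,10}:7  {2,3,6,7,8,9,10}:35  {3,5,6,7,8,9,10}:35  {4,5,6,7,8,9,10}:21
  |U|=8: {1,4,5,6,7,8,9,10}:28  {2,3,5,6,7,8,9,10}:70  {3,4,5,6,7,8,9,10}:56
  |U|=9: {1,3,4,5,6,7,8,9,10}:84  {2,3,4,5,6,7,8,9,10}:126
  start at 0(u): 210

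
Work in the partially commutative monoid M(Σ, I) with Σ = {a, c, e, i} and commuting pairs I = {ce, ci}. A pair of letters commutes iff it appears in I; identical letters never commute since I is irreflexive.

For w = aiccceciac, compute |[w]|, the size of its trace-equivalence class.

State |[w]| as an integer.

35

drop 0:a onto floor
drop 1:i onto {0:a}
drop 2:c onto {0:a}
drop 3:c onto {2:c}
drop 4:c onto {3:c}
drop 5:e onto {1:i}
drop 6:c onto {4:c}
drop 7:i onto {5:e}
drop 8:a onto {6:c, 7:i}
drop 9:c onto {8:a}
ground layer = {0:a}
drop-orders for the pieces not yet dropped (sum over which currently-grounded one goes next):
  1 to go: {9} 1
  2 to go: {8,9} 1
  3 to go: {6,8,9} 1  {7,8,9} 1
  4 to go: {4,6,8,9} 1  {5,7,8,9} 1  {6,7,8,9} 2
  5 to go: {1,5,7,8,9} 1  {3,4,6,8,9} 1  {4,6,7,8,9} 3  {5,6,7,8,9} 3
  6 to go: {1,5,6,7,8,9} 4  {2,3,4,6,8,9} 1  {3,4,6,7,8,9} 4  {4,5,6,7,8,9} 6
  7 to go: {1,4,5,6,7,8,9} 10  {2,3,4,6,7,8,9} 5  {3,4,5,6,7,8,9} 10
  8 to go: {1,3,4,5,6,7,8,9} 20  {2,3,4,5,6,7,8,9} 15
  if 0:a drops first: 35 orders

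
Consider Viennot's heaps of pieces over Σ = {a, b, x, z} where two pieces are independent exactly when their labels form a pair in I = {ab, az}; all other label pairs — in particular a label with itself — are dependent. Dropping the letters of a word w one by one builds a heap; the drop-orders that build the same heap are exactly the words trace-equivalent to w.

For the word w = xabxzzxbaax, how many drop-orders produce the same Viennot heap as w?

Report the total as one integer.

6

drop 0:x onto floor
drop 1:a onto {0:x}
drop 2:b onto {0:x}
drop 3:x onto {1:a, 2:b}
drop 4:z onto {3:x}
drop 5:z onto {4:z}
drop 6:x onto {5:z}
drop 7:b onto {6:x}
drop 8:a onto {6:x}
drop 9:a onto {8:a}
drop 10:x onto {7:b, 9:a}
ground layer = {0:x}
drop-orders for the pieces not yet dropped (sum over which currently-grounded one goes next):
  1 to go: {10} 1
  2 to go: {7,10} 1  {9,10} 1
  3 to go: {7,9,10} 2  {8,9,10} 1
  4 to go: {7,8,9,10} 3
  5 to go: {6,7,8,9,10} 3
  6 to go: {5,6,7,8,9,10} 3
  7 to go: {4,5,6,7,8,9,10} 3
  8 to go: {3,4,5,6,7,8,9,10} 3
  9 to go: {1,3,4,5,6,7,8,9,10} 3  {2,3,4,5,6,7,8,9,10} 3
  if 0:x drops first: 6 orders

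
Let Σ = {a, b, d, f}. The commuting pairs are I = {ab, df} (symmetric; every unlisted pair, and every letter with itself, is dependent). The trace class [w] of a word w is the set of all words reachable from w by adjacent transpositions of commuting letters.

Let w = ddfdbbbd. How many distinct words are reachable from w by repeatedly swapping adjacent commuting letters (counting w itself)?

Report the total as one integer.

drop 0:d onto floor
drop 1:d onto {0:d}
drop 2:f onto floor
drop 3:d onto {1:d}
drop 4:b onto {2:f, 3:d}
drop 5:b onto {4:b}
drop 6:b onto {5:b}
drop 7:d onto {6:b}
ground layer = {0:d, 2:f}
drop-orders for the pieces not yet dropped (sum over which currently-grounded one goes next):
  1 to go: {7} 1
  2 to go: {6,7} 1
  3 to go: {5,6,7} 1
  4 to go: {4,5,6,7} 1
  5 to go: {2,4,5,6,7} 1  {3,4,5,6,7} 1
  6 to go: {1,3,4,5,6,7} 1  {2,3,4,5,6,7} 2
  if 0:d drops first: 3 orders
  if 2:f drops first: 1 orders
heap linearizations: 4

4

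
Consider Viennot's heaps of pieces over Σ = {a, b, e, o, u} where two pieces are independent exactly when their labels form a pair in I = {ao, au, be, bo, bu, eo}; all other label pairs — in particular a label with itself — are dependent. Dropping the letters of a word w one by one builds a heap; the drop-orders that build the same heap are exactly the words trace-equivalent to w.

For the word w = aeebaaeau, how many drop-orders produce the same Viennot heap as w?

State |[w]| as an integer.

6

#0=a has no predecessor
#1=e depends on [0:a]
#2=e depends on [1:e]
#3=b depends on [0:a]
#4=a depends on [2:e, 3:b]
#5=a depends on [4:a]
#6=e depends on [5:a]
#7=a depends on [6:e]
#8=u depends on [6:e]
sources: [0:a]
N(rest) = Σ N(rest − s) over sources s of rest; N(one piece) = 1:
  size 1 → [7]=1  [8]=1
  size 2 → [7,8]=2
  size 3 → [6,7,8]=2
  size 4 → [5,6,7,8]=2
  size 5 → [4,5,6,7,8]=2
  size 6 → [2,4,5,6,7,8]=2  [3,4,5,6,7,8]=2
  size 7 → [1,2,4,5,6,7,8]=2  [2,3,4,5,6,7,8]=4
  first=0(a) contributes 6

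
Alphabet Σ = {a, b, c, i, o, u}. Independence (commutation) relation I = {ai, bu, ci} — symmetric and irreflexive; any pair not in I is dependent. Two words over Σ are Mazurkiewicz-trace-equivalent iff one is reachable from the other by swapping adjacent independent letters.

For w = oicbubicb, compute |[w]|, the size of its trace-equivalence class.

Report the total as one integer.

#0=o has no predecessor
#1=i depends on [0:o]
#2=c depends on [0:o]
#3=b depends on [1:i, 2:c]
#4=u depends on [1:i, 2:c]
#5=b depends on [3:b]
#6=i depends on [4:u, 5:b]
#7=c depends on [4:u, 5:b]
#8=b depends on [6:i, 7:c]
sources: [0:o]
N(rest) = Σ N(rest − s) over sources s of rest; N(one piece) = 1:
  size 1 → [8]=1
  size 2 → [6,8]=1  [7,8]=1
  size 3 → [6,7,8]=2
  size 4 → [4,6,7,8]=2  [5,6,7,8]=2
  size 5 → [3,5,6,7,8]=2  [4,5,6,7,8]=4
  size 6 → [3,4,5,6,7,8]=6
  size 7 → [1,3,4,5,6,7,8]=6  [2,3,4,5,6,7,8]=6
  first=0(o) contributes 12

12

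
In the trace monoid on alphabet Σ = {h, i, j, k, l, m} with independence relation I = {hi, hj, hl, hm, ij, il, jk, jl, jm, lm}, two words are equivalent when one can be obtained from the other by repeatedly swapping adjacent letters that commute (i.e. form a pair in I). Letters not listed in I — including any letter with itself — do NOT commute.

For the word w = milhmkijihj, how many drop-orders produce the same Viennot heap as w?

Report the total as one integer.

piece 0:m — minimal
piece 1:i rests on {0:m}
piece 2:l — minimal
piece 3:h — minimal
piece 4:m rests on {1:i}
piece 5:k rests on {2:l, 3:h, 4:m}
piece 6:i rests on {5:k}
piece 7:j — minimal
piece 8:i rests on {6:i}
piece 9:h rests on {5:k}
piece 10:j rests on {7:j}
minimal pieces: {0:m, 2:l, 3:h, 7:j}
ways to finish when only these pieces remain (= sum over removing one remaining piece with nothing left below it):
  1 left: {8}→1  {9}→1  {10}→1
  2 left: {6,8}→1  {7,10}→1  {8,9}→2  {8,10}→2  {9,10}→2
  3 left: {6,8,9}→3  {6,8,10}→3  {7,8,10}→3  {7,9,10}→3  {8,9,10}→6
  4 left: {5,6,8,9}→3  {6,7,8,10}→6  {6,8,9,10}→12  {7,8,9,10}→12
  5 left: {2,5,6,8,9}→3  {3,5,6,8,9}→3  {4,5,6,8,9}→3  {5,6,8,9,10}→15  {6,7,8,9,10}→30
  6 left: {1,4,5,6,8,9}→3  {2,3,5,6,8,9}→6  {2,4,5,6,8,9}→6  {2,5,6,8,9,10}→18  {3,4,5,6,8,9}→6  {3,5,6,8,9,10}→18  {4,5,6,8,9,10}→18  {5,6,7,8,9,10}→45
  7 left: {0,1,4,5,6,8,9}→3  {1,2,4,5,6,8,9}→9  {1,3,4,5,6,8,9}→9  {1,4,5,6,8,9,10}→21  {2,3,4,5,6,8,9}→18  {2,3,5,6,8,9,10}→42  {2,4,5,6,8,9,10}→42  {2,5,6,7,8,9,10}→63  {3,4,5,6,8,9,10}→42  {3,5,6,7,8,9,10}→63  {4,5,6,7,8,9,10}→63
  8 left: {0,1,2,4,5,6,8,9}→12  {0,1,3,4,5,6,8,9}→12  {0,1,4,5,6,8,9,10}→24  {1,2,3,4,5,6,8,9}→36  {1,2,4,5,6,8,9,10}→72  {1,3,4,5,6,8,9,10}→72  {1,4,5,6,7,8,9,10}→84  {2,3,4,5,6,8,9,10}→144  {2,3,5,6,7,8,9,10}→168  {2,4,5,6,7,8,9,10}→168  {3,4,5,6,7,8,9,10}→168
  9 left: {0,1,2,3,4,5,6,8,9}→60  {0,1,2,4,5,6,8,9,10}→108  {0,1,3,4,5,6,8,9,10}→108  {0,1,4,5,6,7,8,9,10}→108  {1,2,3,4,5,6,8,9,10}→324  {1,2,4,5,6,7,8,9,10}→324  {1,3,4,5,6,7,8,9,10}→324  {2,3,4,5,6,7,8,9,10}→648
  placing 0:m first → 1620 extensions
  placing 2:l first → 540 extensions
  placing 3:h first → 540 extensions
  placing 7:j first → 600 extensions
total linear extensions = 3300

3300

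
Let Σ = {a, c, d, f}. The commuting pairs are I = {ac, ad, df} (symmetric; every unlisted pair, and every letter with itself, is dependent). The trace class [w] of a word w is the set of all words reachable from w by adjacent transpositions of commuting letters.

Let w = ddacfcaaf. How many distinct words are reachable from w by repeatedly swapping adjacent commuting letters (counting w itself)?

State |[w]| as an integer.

drop 0:d onto floor
drop 1:d onto {0:d}
drop 2:a onto floor
drop 3:c onto {1:d}
drop 4:f onto {2:a, 3:c}
drop 5:c onto {4:f}
drop 6:a onto {4:f}
drop 7:a onto {6:a}
drop 8:f onto {5:c, 7:a}
ground layer = {0:d, 2:a}
drop-orders for the pieces not yet dropped (sum over which currently-grounded one goes next):
  1 to go: {8} 1
  2 to go: {5,8} 1  {7,8} 1
  3 to go: {5,7,8} 2  {6,7,8} 1
  4 to go: {5,6,7,8} 3
  5 to go: {4,5,6,7,8} 3
  6 to go: {2,4,5,6,7,8} 3  {3,4,5,6,7,8} 3
  7 to go: {1,3,4,5,6,7,8} 3  {2,3,4,5,6,7,8} 6
  if 0:d drops first: 9 orders
  if 2:a drops first: 3 orders
heap linearizations: 12

12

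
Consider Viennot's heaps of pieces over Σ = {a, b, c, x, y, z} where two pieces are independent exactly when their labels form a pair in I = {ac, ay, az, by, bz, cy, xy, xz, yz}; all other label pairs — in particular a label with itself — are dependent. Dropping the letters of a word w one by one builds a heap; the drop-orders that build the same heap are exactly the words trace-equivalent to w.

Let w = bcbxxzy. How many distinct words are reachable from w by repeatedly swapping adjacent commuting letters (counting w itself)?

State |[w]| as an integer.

piece 0:b — minimal
piece 1:c rests on {0:b}
piece 2:b rests on {1:c}
piece 3:x rests on {2:b}
piece 4:x rests on {3:x}
piece 5:z rests on {1:c}
piece 6:y — minimal
minimal pieces: {0:b, 6:y}
ways to finish when only these pieces remain (= sum over removing one remaining piece with nothing left below it):
  1 left: {4}→1  {5}→1  {6}→1
  2 left: {3,4}→1  {4,5}→2  {4,6}→2  {5,6}→2
  3 left: {2,3,4}→1  {3,4,5}→3  {3,4,6}→3  {4,5,6}→6
  4 left: {2,3,4,5}→4  {2,3,4,6}→4  {3,4,5,6}→12
  5 left: {1,2,3,4,5}→4  {2,3,4,5,6}→20
  placing 0:b first → 24 extensions
  placing 6:y first → 4 extensions
total linear extensions = 28

28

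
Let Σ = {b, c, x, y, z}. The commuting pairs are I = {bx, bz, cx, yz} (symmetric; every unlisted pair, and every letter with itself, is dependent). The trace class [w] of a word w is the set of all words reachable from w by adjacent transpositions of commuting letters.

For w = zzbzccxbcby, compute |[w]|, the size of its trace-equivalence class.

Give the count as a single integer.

0(z) covers ∅
1(z) covers 0:z
2(b) covers ∅
3(z) covers 1:z
4(c) covers 2:b, 3:z
5(c) covers 4:c
6(x) covers 3:z
7(b) covers 5:c
8(c) covers 7:b
9(b) covers 8:c
10(y) covers 6:x, 9:b
floor of heap: 0:z, 2:b
completions by unplaced set U, small U first (add the entries for U minus each lowest piece of U):
  |U|=1: {10}:1
  |U|=2: {6,10}:1  {9,10}:1
  |U|=3: {6,9,10}:2  {8,9,10}:1
  |U|=4: {6,8,9,10}:3  {7,8,9,10}:1
  |U|=5: {5,7,8,9,10}:1  {6,7,8,9,10}:4
  |U|=6: {4,5,7,8,9,10}:1  {5,6,7,8,9,10}:5
  |U|=7: {2,4,5,7,8,9,10}:1  {4,5,6,7,8,9,10}:6
  |U|=8: {2,4,5,6,7,8,9,10}:7  {3,4,5,6,7,8,9,10}:6
  |U|=9: {1,3,4,5,6,7,8,9,10}:6  {2,3,4,5,6,7,8,9,10}:13
  start at 0(z): 19
  start at 2(b): 6
sum over floor = 25

25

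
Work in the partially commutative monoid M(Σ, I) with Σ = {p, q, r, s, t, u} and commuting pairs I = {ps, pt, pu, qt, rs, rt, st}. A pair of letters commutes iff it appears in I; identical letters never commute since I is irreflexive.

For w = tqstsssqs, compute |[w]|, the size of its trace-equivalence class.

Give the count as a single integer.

36

drop 0:t onto floor
drop 1:q onto floor
drop 2:s onto {1:q}
drop 3:t onto {0:t}
drop 4:s onto {2:s}
drop 5:s onto {4:s}
drop 6:s onto {5:s}
drop 7:q onto {6:s}
drop 8:s onto {7:q}
ground layer = {0:t, 1:q}
drop-orders for the pieces not yet dropped (sum over which currently-grounded one goes next):
  1 to go: {3} 1  {8} 1
  2 to go: {0,3} 1  {3,8} 2  {7,8} 1
  3 to go: {0,3,8} 3  {3,7,8} 3  {6,7,8} 1
  4 to go: {0,3,7,8} 6  {3,6,7,8} 4  {5,6,7,8} 1
  5 to go: {0,3,6,7,8} 10  {3,5,6,7,8} 5  {4,5,6,7,8} 1
  6 to go: {0,3,5,6,7,8} 15  {2,4,5,6,7,8} 1  {3,4,5,6,7,8} 6
  7 to go: {0,3,4,5,6,7,8} 21  {1,2,4,5,6,7,8} 1  {2,3,4,5,6,7,8} 7
  if 0:t drops first: 8 orders
  if 1:q drops first: 28 orders
heap linearizations: 36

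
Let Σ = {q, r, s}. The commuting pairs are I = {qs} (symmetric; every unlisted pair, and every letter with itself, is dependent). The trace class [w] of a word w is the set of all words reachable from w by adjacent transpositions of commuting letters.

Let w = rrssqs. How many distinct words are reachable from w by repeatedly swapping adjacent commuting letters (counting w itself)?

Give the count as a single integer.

drop 0:r onto floor
drop 1:r onto {0:r}
drop 2:s onto {1:r}
drop 3:s onto {2:s}
drop 4:q onto {1:r}
drop 5:s onto {3:s}
ground layer = {0:r}
drop-orders for the pieces not yet dropped (sum over which currently-grounded one goes next):
  1 to go: {4} 1  {5} 1
  2 to go: {3,5} 1  {4,5} 2
  3 to go: {2,3,5} 1  {3,4,5} 3
  4 to go: {2,3,4,5} 4
  if 0:r drops first: 4 orders

4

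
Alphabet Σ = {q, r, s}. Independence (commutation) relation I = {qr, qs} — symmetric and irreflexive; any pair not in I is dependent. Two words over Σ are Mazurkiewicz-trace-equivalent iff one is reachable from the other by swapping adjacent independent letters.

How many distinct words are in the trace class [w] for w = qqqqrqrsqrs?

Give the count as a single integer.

#0=q has no predecessor
#1=q depends on [0:q]
#2=q depends on [1:q]
#3=q depends on [2:q]
#4=r has no predecessor
#5=q depends on [3:q]
#6=r depends on [4:r]
#7=s depends on [6:r]
#8=q depends on [5:q]
#9=r depends on [7:s]
#10=s depends on [9:r]
sources: [0:q, 4:r]
N(rest) = Σ N(rest − s) over sources s of rest; N(one piece) = 1:
  size 1 → [8]=1  [10]=1
  size 2 → [5,8]=1  [8,10]=2  [9,10]=1
  size 3 → [3,5,8]=1  [5,8,10]=3  [7,9,10]=1  [8,9,10]=3
  size 4 → [2,3,5,8]=1  [3,5,8,10]=4  [5,8,9,10]=6  [6,7,9,10]=1  [7,8,9,10]=4
  size 5 → [1,2,3,5,8]=1  [2,3,5,8,10]=5  [3,5,8,9,10]=10  [4,6,7,9,10]=1  [5,7,8,9,10]=10  [6,7,8,9,10]=5
  size 6 → [0,1,2,3,5,8]=1  [1,2,3,5,8,10]=6  [2,3,5,8,9,10]=15  [3,5,7,8,9,10]=20  [4,6,7,8,9,10]=6  [5,6,7,8,9,10]=15
  size 7 → [0,1,2,3,5,8,10]=7  [1,2,3,5,8,9,10]=21  [2,3,5,7,8,9,10]=35  [3,5,6,7,8,9,10]=35  [4,5,6,7,8,9,10]=21
  size 8 → [0,1,2,3,5,8,9,10]=28  [1,2,3,5,7,8,9,10]=56  [2,3,5,6,7,8,9,10]=70  [3,4,5,6,7,8,9,10]=56
  size 9 → [0,1,2,3,5,7,8,9,10]=84  [1,2,3,5,6,7,8,9,10]=126  [2,3,4,5,6,7,8,9,10]=126
  first=0(q) contributes 252
  first=4(r) contributes 210
|[w]| = 462

462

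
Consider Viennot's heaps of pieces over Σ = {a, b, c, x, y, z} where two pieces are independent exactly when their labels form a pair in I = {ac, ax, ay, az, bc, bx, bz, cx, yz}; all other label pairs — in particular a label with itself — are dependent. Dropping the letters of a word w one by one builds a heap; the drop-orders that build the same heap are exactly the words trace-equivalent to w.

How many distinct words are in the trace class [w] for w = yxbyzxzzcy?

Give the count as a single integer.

drop 0:y onto floor
drop 1:x onto {0:y}
drop 2:b onto {0:y}
drop 3:y onto {1:x, 2:b}
drop 4:z onto {1:x}
drop 5:x onto {3:y, 4:z}
drop 6:z onto {5:x}
drop 7:z onto {6:z}
drop 8:c onto {7:z}
drop 9:y onto {8:c}
ground layer = {0:y}
drop-orders for the pieces not yet dropped (sum over which currently-grounded one goes next):
  1 to go: {9} 1
  2 to go: {8,9} 1
  3 to go: {7,8,9} 1
  4 to go: {6,7,8,9} 1
  5 to go: {5,6,7,8,9} 1
  6 to go: {3,5,6,7,8,9} 1  {4,5,6,7,8,9} 1
  7 to go: {2,3,5,6,7,8,9} 1  {3,4,5,6,7,8,9} 2
  8 to go: {1,3,4,5,6,7,8,9} 2  {2,3,4,5,6,7,8,9} 3
  if 0:y drops first: 5 orders

5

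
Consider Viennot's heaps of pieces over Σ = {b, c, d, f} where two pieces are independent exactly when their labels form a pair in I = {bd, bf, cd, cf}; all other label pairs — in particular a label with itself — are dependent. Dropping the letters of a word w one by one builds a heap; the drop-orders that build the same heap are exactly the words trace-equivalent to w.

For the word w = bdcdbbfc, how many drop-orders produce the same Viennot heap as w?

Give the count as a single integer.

56

0(b) covers ∅
1(d) covers ∅
2(c) covers 0:b
3(d) covers 1:d
4(b) covers 2:c
5(b) covers 4:b
6(f) covers 3:d
7(c) covers 5:b
floor of heap: 0:b, 1:d
completions by unplaced set U, small U first (add the entries for U minus each lowest piece of U):
  |U|=1: {6}:1  {7}:1
  |U|=2: {3,6}:1  {5,7}:1  {6,7}:2
  |U|=3: {1,3,6}:1  {3,6,7}:3  {4,5,7}:1  {5,6,7}:3
  |U|=4: {1,3,6,7}:4  {2,4,5,7}:1  {3,5,6,7}:6  {4,5,6,7}:4
  |U|=5: {0,2,4,5,7}:1  {1,3,5,6,7}:10  {2,4,5,6,7}:5  {3,4,5,6,7}:10
  |U|=6: {0,2,4,5,6,7}:6  {1,3,4,5,6,7}:20  {2,3,4,5,6,7}:15
  start at 0(b): 35
  start at 1(d): 21
sum over floor = 56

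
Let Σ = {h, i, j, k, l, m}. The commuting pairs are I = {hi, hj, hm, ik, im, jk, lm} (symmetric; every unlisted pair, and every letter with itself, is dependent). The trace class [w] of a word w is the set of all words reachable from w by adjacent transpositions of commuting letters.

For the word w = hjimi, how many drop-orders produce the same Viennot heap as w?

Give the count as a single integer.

#0=h has no predecessor
#1=j has no predecessor
#2=i depends on [1:j]
#3=m depends on [1:j]
#4=i depends on [2:i]
sources: [0:h, 1:j]
N(rest) = Σ N(rest − s) over sources s of rest; N(one piece) = 1:
  size 1 → [0]=1  [3]=1  [4]=1
  size 2 → [0,3]=2  [0,4]=2  [2,4]=1  [3,4]=2
  size 3 → [0,2,4]=3  [0,3,4]=6  [2,3,4]=3
  first=0(h) contributes 3
  first=1(j) contributes 12
|[w]| = 15

15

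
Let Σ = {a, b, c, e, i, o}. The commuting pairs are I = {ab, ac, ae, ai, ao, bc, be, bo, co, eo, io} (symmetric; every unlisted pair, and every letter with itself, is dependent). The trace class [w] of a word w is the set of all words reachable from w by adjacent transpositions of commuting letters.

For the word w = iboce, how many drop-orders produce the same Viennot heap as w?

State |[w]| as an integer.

drop 0:i onto floor
drop 1:b onto {0:i}
drop 2:o onto floor
drop 3:c onto {0:i}
drop 4:e onto {3:c}
ground layer = {0:i, 2:o}
drop-orders for the pieces not yet dropped (sum over which currently-grounded one goes next):
  1 to go: {1} 1  {2} 1  {4} 1
  2 to go: {1,2} 2  {1,4} 2  {2,4} 2  {3,4} 1
  3 to go: {1,2,4} 6  {1,3,4} 3  {2,3,4} 3
  if 0:i drops first: 12 orders
  if 2:o drops first: 3 orders
heap linearizations: 15

15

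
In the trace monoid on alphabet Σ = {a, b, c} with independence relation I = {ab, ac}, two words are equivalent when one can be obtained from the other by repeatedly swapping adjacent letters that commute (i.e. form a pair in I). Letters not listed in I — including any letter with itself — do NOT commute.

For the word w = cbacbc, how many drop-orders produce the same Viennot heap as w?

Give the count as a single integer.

6

drop 0:c onto floor
drop 1:b onto {0:c}
drop 2:a onto floor
drop 3:c onto {1:b}
drop 4:b onto {3:c}
drop 5:c onto {4:b}
ground layer = {0:c, 2:a}
drop-orders for the pieces not yet dropped (sum over which currently-grounded one goes next):
  1 to go: {2} 1  {5} 1
  2 to go: {2,5} 2  {4,5} 1
  3 to go: {2,4,5} 3  {3,4,5} 1
  4 to go: {1,3,4,5} 1  {2,3,4,5} 4
  if 0:c drops first: 5 orders
  if 2:a drops first: 1 orders
heap linearizations: 6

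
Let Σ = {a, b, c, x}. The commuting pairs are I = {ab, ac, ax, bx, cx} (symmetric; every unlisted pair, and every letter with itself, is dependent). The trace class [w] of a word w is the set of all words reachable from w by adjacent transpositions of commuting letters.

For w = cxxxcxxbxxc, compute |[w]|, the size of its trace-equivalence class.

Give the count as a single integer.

330

#0=c has no predecessor
#1=x has no predecessor
#2=x depends on [1:x]
#3=x depends on [2:x]
#4=c depends on [0:c]
#5=x depends on [3:x]
#6=x depends on [5:x]
#7=b depends on [4:c]
#8=x depends on [6:x]
#9=x depends on [8:x]
#10=c depends on [7:b]
sources: [0:c, 1:x]
N(rest) = Σ N(rest − s) over sources s of rest; N(one piece) = 1:
  size 1 → [9]=1  [10]=1
  size 2 → [7,10]=1  [8,9]=1  [9,10]=2
  size 3 → [4,7,10]=1  [6,8,9]=1  [7,9,10]=3  [8,9,10]=3
  size 4 → [0,4,7,10]=1  [4,7,9,10]=4  [5,6,8,9]=1  [6,8,9,10]=4  [7,8,9,10]=6
  size 5 → [0,4,7,9,10]=5  [3,5,6,8,9]=1  [4,7,8,9,10]=10  [5,6,8,9,10]=5  [6,7,8,9,10]=10
  size 6 → [0,4,7,8,9,10]=15  [2,3,5,6,8,9]=1  [3,5,6,8,9,10]=6  [4,6,7,8,9,10]=20  [5,6,7,8,9,10]=15
  size 7 → [0,4,6,7,8,9,10]=35  [1,2,3,5,6,8,9]=1  [2,3,5,6,8,9,10]=7  [3,5,6,7,8,9,10]=21  [4,5,6,7,8,9,10]=35
  size 8 → [0,4,5,6,7,8,9,10]=70  [1,2,3,5,6,8,9,10]=8  [2,3,5,6,7,8,9,10]=28  [3,4,5,6,7,8,9,10]=56
  size 9 → [0,3,4,5,6,7,8,9,10]=126  [1,2,3,5,6,7,8,9,10]=36  [2,3,4,5,6,7,8,9,10]=84
  first=0(c) contributes 120
  first=1(x) contributes 210
|[w]| = 330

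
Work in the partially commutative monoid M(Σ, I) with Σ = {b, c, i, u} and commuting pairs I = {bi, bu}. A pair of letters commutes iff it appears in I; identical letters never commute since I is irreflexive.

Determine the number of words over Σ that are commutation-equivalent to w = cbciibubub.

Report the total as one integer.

drop 0:c onto floor
drop 1:b onto {0:c}
drop 2:c onto {1:b}
drop 3:i onto {2:c}
drop 4:i onto {3:i}
drop 5:b onto {2:c}
drop 6:u onto {4:i}
drop 7:b onto {5:b}
drop 8:u onto {6:u}
drop 9:b onto {7:b}
ground layer = {0:c}
drop-orders for the pieces not yet dropped (sum over which currently-grounded one goes next):
  1 to go: {8} 1  {9} 1
  2 to go: {6,8} 1  {7,9} 1  {8,9} 2
  3 to go: {4,6,8} 1  {5,7,9} 1  {6,8,9} 3  {7,8,9} 3
  4 to go: {3,4,6,8} 1  {4,6,8,9} 4  {5,7,8,9} 4  {6,7,8,9} 6
  5 to go: {3,4,6,8,9} 5  {4,6,7,8,9} 10  {5,6,7,8,9} 10
  6 to go: {3,4,6,7,8,9} 15  {4,5,6,7,8,9} 20
  7 to go: {3,4,5,6,7,8,9} 35
  8 to go: {2,3,4,5,6,7,8,9} 35
  if 0:c drops first: 35 orders

35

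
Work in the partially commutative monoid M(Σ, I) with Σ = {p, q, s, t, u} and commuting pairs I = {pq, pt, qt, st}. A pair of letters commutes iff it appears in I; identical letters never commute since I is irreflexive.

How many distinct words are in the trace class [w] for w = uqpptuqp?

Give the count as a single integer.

24

#0=u has no predecessor
#1=q depends on [0:u]
#2=p depends on [0:u]
#3=p depends on [2:p]
#4=t depends on [0:u]
#5=u depends on [1:q, 3:p, 4:t]
#6=q depends on [5:u]
#7=p depends on [5:u]
sources: [0:u]
N(rest) = Σ N(rest − s) over sources s of rest; N(one piece) = 1:
  size 1 → [6]=1  [7]=1
  size 2 → [6,7]=2
  size 3 → [5,6,7]=2
  size 4 → [1,5,6,7]=2  [3,5,6,7]=2  [4,5,6,7]=2
  size 5 → [1,3,5,6,7]=4  [1,4,5,6,7]=4  [2,3,5,6,7]=2  [3,4,5,6,7]=4
  size 6 → [1,2,3,5,6,7]=6  [1,3,4,5,6,7]=12  [2,3,4,5,6,7]=6
  first=0(u) contributes 24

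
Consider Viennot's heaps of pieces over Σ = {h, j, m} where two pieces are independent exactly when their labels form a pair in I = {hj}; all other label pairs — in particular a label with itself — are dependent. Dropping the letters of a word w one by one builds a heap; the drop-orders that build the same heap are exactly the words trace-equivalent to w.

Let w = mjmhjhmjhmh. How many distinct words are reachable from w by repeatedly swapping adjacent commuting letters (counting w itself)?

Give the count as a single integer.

6

drop 0:m onto floor
drop 1:j onto {0:m}
drop 2:m onto {1:j}
drop 3:h onto {2:m}
drop 4:j onto {2:m}
drop 5:h onto {3:h}
drop 6:m onto {4:j, 5:h}
drop 7:j onto {6:m}
drop 8:h onto {6:m}
drop 9:m onto {7:j, 8:h}
drop 10:h onto {9:m}
ground layer = {0:m}
drop-orders for the pieces not yet dropped (sum over which currently-grounded one goes next):
  1 to go: {10} 1
  2 to go: {9,10} 1
  3 to go: {7,9,10} 1  {8,9,10} 1
  4 to go: {7,8,9,10} 2
  5 to go: {6,7,8,9,10} 2
  6 to go: {4,6,7,8,9,10} 2  {5,6,7,8,9,10} 2
  7 to go: {3,5,6,7,8,9,10} 2  {4,5,6,7,8,9,10} 4
  8 to go: {3,4,5,6,7,8,9,10} 6
  9 to go: {2,3,4,5,6,7,8,9,10} 6
  if 0:m drops first: 6 orders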